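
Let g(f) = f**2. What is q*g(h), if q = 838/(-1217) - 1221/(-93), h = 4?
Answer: 7509456/37727 ≈ 199.05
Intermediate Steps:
q = 469341/37727 (q = 838*(-1/1217) - 1221*(-1/93) = -838/1217 + 407/31 = 469341/37727 ≈ 12.440)
q*g(h) = (469341/37727)*4**2 = (469341/37727)*16 = 7509456/37727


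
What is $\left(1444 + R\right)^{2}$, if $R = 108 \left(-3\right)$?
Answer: $1254400$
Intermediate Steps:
$R = -324$
$\left(1444 + R\right)^{2} = \left(1444 - 324\right)^{2} = 1120^{2} = 1254400$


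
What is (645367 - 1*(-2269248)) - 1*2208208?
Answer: 706407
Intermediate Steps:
(645367 - 1*(-2269248)) - 1*2208208 = (645367 + 2269248) - 2208208 = 2914615 - 2208208 = 706407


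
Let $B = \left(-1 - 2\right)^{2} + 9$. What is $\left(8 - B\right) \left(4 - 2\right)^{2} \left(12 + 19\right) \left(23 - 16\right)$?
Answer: $-8680$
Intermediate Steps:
$B = 18$ ($B = \left(-3\right)^{2} + 9 = 9 + 9 = 18$)
$\left(8 - B\right) \left(4 - 2\right)^{2} \left(12 + 19\right) \left(23 - 16\right) = \left(8 - 18\right) \left(4 - 2\right)^{2} \left(12 + 19\right) \left(23 - 16\right) = \left(8 - 18\right) 2^{2} \cdot 31 \left(23 - 16\right) = \left(-10\right) 4 \cdot 31 \left(23 - 16\right) = - 40 \cdot 31 \cdot 7 = \left(-40\right) 217 = -8680$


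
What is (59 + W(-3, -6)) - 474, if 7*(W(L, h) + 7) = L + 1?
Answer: -2956/7 ≈ -422.29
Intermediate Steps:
W(L, h) = -48/7 + L/7 (W(L, h) = -7 + (L + 1)/7 = -7 + (1 + L)/7 = -7 + (1/7 + L/7) = -48/7 + L/7)
(59 + W(-3, -6)) - 474 = (59 + (-48/7 + (1/7)*(-3))) - 474 = (59 + (-48/7 - 3/7)) - 474 = (59 - 51/7) - 474 = 362/7 - 474 = -2956/7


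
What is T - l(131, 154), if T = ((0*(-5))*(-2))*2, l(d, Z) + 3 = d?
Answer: -128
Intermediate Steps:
l(d, Z) = -3 + d
T = 0 (T = (0*(-2))*2 = 0*2 = 0)
T - l(131, 154) = 0 - (-3 + 131) = 0 - 1*128 = 0 - 128 = -128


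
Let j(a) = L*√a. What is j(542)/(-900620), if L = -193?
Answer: 193*√542/900620 ≈ 0.0049890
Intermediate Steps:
j(a) = -193*√a
j(542)/(-900620) = -193*√542/(-900620) = -193*√542*(-1/900620) = 193*√542/900620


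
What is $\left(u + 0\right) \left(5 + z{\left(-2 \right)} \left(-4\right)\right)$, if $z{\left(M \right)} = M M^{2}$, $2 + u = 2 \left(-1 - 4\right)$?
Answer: $-444$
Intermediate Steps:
$u = -12$ ($u = -2 + 2 \left(-1 - 4\right) = -2 + 2 \left(-5\right) = -2 - 10 = -12$)
$z{\left(M \right)} = M^{3}$
$\left(u + 0\right) \left(5 + z{\left(-2 \right)} \left(-4\right)\right) = \left(-12 + 0\right) \left(5 + \left(-2\right)^{3} \left(-4\right)\right) = - 12 \left(5 - -32\right) = - 12 \left(5 + 32\right) = \left(-12\right) 37 = -444$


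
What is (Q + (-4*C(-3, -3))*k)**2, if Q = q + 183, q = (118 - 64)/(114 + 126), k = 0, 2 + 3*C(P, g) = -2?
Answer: 53714241/1600 ≈ 33571.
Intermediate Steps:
C(P, g) = -4/3 (C(P, g) = -2/3 + (1/3)*(-2) = -2/3 - 2/3 = -4/3)
q = 9/40 (q = 54/240 = 54*(1/240) = 9/40 ≈ 0.22500)
Q = 7329/40 (Q = 9/40 + 183 = 7329/40 ≈ 183.23)
(Q + (-4*C(-3, -3))*k)**2 = (7329/40 - 4*(-4/3)*0)**2 = (7329/40 + (16/3)*0)**2 = (7329/40 + 0)**2 = (7329/40)**2 = 53714241/1600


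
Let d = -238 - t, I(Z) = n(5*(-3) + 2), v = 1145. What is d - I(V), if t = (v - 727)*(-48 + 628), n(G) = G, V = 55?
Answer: -242665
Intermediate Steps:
t = 242440 (t = (1145 - 727)*(-48 + 628) = 418*580 = 242440)
I(Z) = -13 (I(Z) = 5*(-3) + 2 = -15 + 2 = -13)
d = -242678 (d = -238 - 1*242440 = -238 - 242440 = -242678)
d - I(V) = -242678 - 1*(-13) = -242678 + 13 = -242665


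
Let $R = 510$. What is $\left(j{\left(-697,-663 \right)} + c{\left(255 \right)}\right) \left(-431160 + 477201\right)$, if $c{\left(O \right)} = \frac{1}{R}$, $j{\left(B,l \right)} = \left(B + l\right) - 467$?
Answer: $- \frac{14299858843}{170} \approx -8.4117 \cdot 10^{7}$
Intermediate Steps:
$j{\left(B,l \right)} = -467 + B + l$
$c{\left(O \right)} = \frac{1}{510}$
$\left(j{\left(-697,-663 \right)} + c{\left(255 \right)}\right) \left(-431160 + 477201\right) = \left(\left(-467 - 697 - 663\right) + \frac{1}{510}\right) \left(-431160 + 477201\right) = \left(-1827 + \frac{1}{510}\right) 46041 = \left(- \frac{931769}{510}\right) 46041 = - \frac{14299858843}{170}$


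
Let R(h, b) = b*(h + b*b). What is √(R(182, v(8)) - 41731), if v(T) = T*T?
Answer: √232061 ≈ 481.73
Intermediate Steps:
v(T) = T²
R(h, b) = b*(h + b²)
√(R(182, v(8)) - 41731) = √(8²*(182 + (8²)²) - 41731) = √(64*(182 + 64²) - 41731) = √(64*(182 + 4096) - 41731) = √(64*4278 - 41731) = √(273792 - 41731) = √232061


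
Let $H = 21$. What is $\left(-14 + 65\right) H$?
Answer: $1071$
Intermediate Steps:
$\left(-14 + 65\right) H = \left(-14 + 65\right) 21 = 51 \cdot 21 = 1071$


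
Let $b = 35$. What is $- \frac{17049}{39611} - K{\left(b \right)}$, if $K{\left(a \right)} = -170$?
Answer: $\frac{6716821}{39611} \approx 169.57$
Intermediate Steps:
$- \frac{17049}{39611} - K{\left(b \right)} = - \frac{17049}{39611} - -170 = \left(-17049\right) \frac{1}{39611} + 170 = - \frac{17049}{39611} + 170 = \frac{6716821}{39611}$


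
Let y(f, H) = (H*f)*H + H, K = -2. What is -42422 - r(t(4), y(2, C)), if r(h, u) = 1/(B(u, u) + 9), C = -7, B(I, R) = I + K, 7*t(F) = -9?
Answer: -4157357/98 ≈ -42422.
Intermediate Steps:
t(F) = -9/7 (t(F) = (⅐)*(-9) = -9/7)
B(I, R) = -2 + I (B(I, R) = I - 2 = -2 + I)
y(f, H) = H + f*H² (y(f, H) = f*H² + H = H + f*H²)
r(h, u) = 1/(7 + u) (r(h, u) = 1/((-2 + u) + 9) = 1/(7 + u))
-42422 - r(t(4), y(2, C)) = -42422 - 1/(7 - 7*(1 - 7*2)) = -42422 - 1/(7 - 7*(1 - 14)) = -42422 - 1/(7 - 7*(-13)) = -42422 - 1/(7 + 91) = -42422 - 1/98 = -4157357/98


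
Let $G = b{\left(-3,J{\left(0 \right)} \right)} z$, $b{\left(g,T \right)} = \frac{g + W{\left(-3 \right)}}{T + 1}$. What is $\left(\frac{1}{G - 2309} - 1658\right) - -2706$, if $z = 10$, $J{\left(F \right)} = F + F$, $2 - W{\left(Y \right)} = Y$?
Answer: $\frac{2398871}{2289} \approx 1048.0$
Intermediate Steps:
$W{\left(Y \right)} = 2 - Y$
$J{\left(F \right)} = 2 F$
$b{\left(g,T \right)} = \frac{5 + g}{1 + T}$ ($b{\left(g,T \right)} = \frac{g + \left(2 - -3\right)}{T + 1} = \frac{g + \left(2 + 3\right)}{1 + T} = \frac{g + 5}{1 + T} = \frac{5 + g}{1 + T}$)
$G = 20$ ($G = \frac{5 - 3}{1 + 2 \cdot 0} \cdot 10 = \frac{1}{1 + 0} \cdot 2 \cdot 10 = 1^{-1} \cdot 2 \cdot 10 = 1 \cdot 2 \cdot 10 = 2 \cdot 10 = 20$)
$\left(\frac{1}{G - 2309} - 1658\right) - -2706 = \left(\frac{1}{20 - 2309} - 1658\right) - -2706 = \left(\frac{1}{-2289} - 1658\right) + 2706 = \left(- \frac{1}{2289} - 1658\right) + 2706 = - \frac{3795163}{2289} + 2706 = \frac{2398871}{2289}$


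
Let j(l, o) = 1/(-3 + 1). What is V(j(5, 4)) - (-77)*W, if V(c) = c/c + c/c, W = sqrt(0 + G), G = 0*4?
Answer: 2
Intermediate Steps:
G = 0
W = 0 (W = sqrt(0 + 0) = sqrt(0) = 0)
j(l, o) = -1/2 (j(l, o) = 1/(-2) = -1/2)
V(c) = 2 (V(c) = 1 + 1 = 2)
V(j(5, 4)) - (-77)*W = 2 - (-77)*0 = 2 - 1*0 = 2 + 0 = 2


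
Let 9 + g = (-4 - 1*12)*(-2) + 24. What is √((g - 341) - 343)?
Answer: 7*I*√13 ≈ 25.239*I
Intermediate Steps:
g = 47 (g = -9 + ((-4 - 1*12)*(-2) + 24) = -9 + ((-4 - 12)*(-2) + 24) = -9 + (-16*(-2) + 24) = -9 + (32 + 24) = -9 + 56 = 47)
√((g - 341) - 343) = √((47 - 341) - 343) = √(-294 - 343) = √(-637) = 7*I*√13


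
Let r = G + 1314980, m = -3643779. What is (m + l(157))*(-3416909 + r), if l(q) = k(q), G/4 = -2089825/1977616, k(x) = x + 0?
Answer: 1893233633954020351/247202 ≈ 7.6586e+12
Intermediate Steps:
k(x) = x
G = -2089825/494404 (G = 4*(-2089825/1977616) = -2089825/494404 ≈ -4.2270)
l(q) = q
r = 650129282095/494404 (r = -2089825/494404 + 1314980 = 650129282095/494404 ≈ 1.3150e+6)
(m + l(157))*(-3416909 + r) = (-3643779 + 157)*(-3416909 + 650129282095/494404) = -3643622*(-1039204195141/494404) = 1893233633954020351/247202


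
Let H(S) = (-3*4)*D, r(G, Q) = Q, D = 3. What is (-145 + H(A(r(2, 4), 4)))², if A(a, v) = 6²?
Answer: 32761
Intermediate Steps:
A(a, v) = 36
H(S) = -36 (H(S) = -3*4*3 = -12*3 = -36)
(-145 + H(A(r(2, 4), 4)))² = (-145 - 36)² = (-181)² = 32761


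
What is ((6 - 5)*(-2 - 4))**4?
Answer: 1296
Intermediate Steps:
((6 - 5)*(-2 - 4))**4 = (1*(-6))**4 = (-6)**4 = 1296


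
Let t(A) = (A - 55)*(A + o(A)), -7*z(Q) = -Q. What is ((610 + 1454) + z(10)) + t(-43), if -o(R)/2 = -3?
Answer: 39840/7 ≈ 5691.4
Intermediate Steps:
o(R) = 6 (o(R) = -2*(-3) = 6)
z(Q) = Q/7 (z(Q) = -(-1)*Q/7 = Q/7)
t(A) = (-55 + A)*(6 + A) (t(A) = (A - 55)*(A + 6) = (-55 + A)*(6 + A))
((610 + 1454) + z(10)) + t(-43) = ((610 + 1454) + (1/7)*10) + (-330 + (-43)**2 - 49*(-43)) = (2064 + 10/7) + (-330 + 1849 + 2107) = 14458/7 + 3626 = 39840/7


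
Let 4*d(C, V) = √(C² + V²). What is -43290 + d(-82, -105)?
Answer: -43290 + √17749/4 ≈ -43257.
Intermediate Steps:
d(C, V) = √(C² + V²)/4
-43290 + d(-82, -105) = -43290 + √((-82)² + (-105)²)/4 = -43290 + √(6724 + 11025)/4 = -43290 + √17749/4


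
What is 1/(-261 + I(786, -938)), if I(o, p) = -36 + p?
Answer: -1/1235 ≈ -0.00080972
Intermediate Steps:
1/(-261 + I(786, -938)) = 1/(-261 + (-36 - 938)) = 1/(-261 - 974) = 1/(-1235) = -1/1235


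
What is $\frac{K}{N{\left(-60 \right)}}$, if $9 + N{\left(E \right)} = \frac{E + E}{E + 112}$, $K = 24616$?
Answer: $- \frac{320008}{147} \approx -2176.9$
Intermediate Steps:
$N{\left(E \right)} = -9 + \frac{2 E}{112 + E}$ ($N{\left(E \right)} = -9 + \frac{E + E}{E + 112} = -9 + \frac{2 E}{112 + E}$)
$\frac{K}{N{\left(-60 \right)}} = \frac{24616}{7 \frac{1}{112 - 60} \left(-144 - -60\right)} = \frac{24616}{7 \cdot \frac{1}{52} \left(-144 + 60\right)} = \frac{24616}{7 \cdot \frac{1}{52} \left(-84\right)} = \frac{24616}{- \frac{147}{13}} = 24616 \left(- \frac{13}{147}\right) = - \frac{320008}{147}$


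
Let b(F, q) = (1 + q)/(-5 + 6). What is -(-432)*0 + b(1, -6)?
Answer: -5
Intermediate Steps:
b(F, q) = 1 + q (b(F, q) = (1 + q)/1 = (1 + q)*1 = 1 + q)
-(-432)*0 + b(1, -6) = -(-432)*0 + (1 - 6) = -36*0 - 5 = 0 - 5 = -5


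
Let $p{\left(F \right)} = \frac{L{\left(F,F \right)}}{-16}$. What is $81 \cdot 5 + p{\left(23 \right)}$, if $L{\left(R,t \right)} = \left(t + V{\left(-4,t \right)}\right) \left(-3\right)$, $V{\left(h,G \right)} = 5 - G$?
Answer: $\frac{6495}{16} \approx 405.94$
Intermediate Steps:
$L{\left(R,t \right)} = -15$ ($L{\left(R,t \right)} = \left(t - \left(-5 + t\right)\right) \left(-3\right) = 5 \left(-3\right) = -15$)
$p{\left(F \right)} = \frac{15}{16}$ ($p{\left(F \right)} = - \frac{15}{-16} = \left(-15\right) \left(- \frac{1}{16}\right) = \frac{15}{16}$)
$81 \cdot 5 + p{\left(23 \right)} = 81 \cdot 5 + \frac{15}{16} = 405 + \frac{15}{16} = \frac{6495}{16}$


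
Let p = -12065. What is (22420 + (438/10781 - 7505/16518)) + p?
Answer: 1843950501569/178080558 ≈ 10355.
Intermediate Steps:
(22420 + (438/10781 - 7505/16518)) + p = (22420 + (438/10781 - 7505/16518)) - 12065 = (22420 - 73676521/178080558) - 12065 = 3992492433839/178080558 - 12065 = 1843950501569/178080558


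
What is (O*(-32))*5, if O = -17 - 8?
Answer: 4000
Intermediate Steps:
O = -25
(O*(-32))*5 = -25*(-32)*5 = 800*5 = 4000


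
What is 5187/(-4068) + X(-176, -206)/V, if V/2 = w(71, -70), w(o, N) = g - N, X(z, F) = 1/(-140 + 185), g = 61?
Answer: -3397259/2664540 ≈ -1.2750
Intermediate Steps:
X(z, F) = 1/45
w(o, N) = 61 - N
V = 262 (V = 2*(61 - 1*(-70)) = 2*(61 + 70) = 2*131 = 262)
5187/(-4068) + X(-176, -206)/V = 5187/(-4068) + (1/45)/262 = 5187*(-1/4068) + (1/45)*(1/262) = -1729/1356 + 1/11790 = -3397259/2664540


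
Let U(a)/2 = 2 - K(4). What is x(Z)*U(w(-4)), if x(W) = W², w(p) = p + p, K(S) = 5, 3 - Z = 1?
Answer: -24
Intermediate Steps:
Z = 2 (Z = 3 - 1*1 = 3 - 1 = 2)
w(p) = 2*p
U(a) = -6 (U(a) = 2*(2 - 1*5) = 2*(2 - 5) = 2*(-3) = -6)
x(Z)*U(w(-4)) = 2²*(-6) = 4*(-6) = -24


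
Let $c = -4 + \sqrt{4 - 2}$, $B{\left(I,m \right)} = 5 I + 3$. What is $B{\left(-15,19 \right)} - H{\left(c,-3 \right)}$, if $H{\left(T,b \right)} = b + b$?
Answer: $-66$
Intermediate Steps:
$B{\left(I,m \right)} = 3 + 5 I$
$c = -4 + \sqrt{2} \approx -2.5858$
$H{\left(T,b \right)} = 2 b$
$B{\left(-15,19 \right)} - H{\left(c,-3 \right)} = \left(3 + 5 \left(-15\right)\right) - 2 \left(-3\right) = \left(3 - 75\right) - -6 = -72 + 6 = -66$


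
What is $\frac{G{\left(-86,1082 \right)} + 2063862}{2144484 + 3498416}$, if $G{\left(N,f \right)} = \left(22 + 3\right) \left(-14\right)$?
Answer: $\frac{515878}{1410725} \approx 0.36568$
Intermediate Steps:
$G{\left(N,f \right)} = -350$ ($G{\left(N,f \right)} = 25 \left(-14\right) = -350$)
$\frac{G{\left(-86,1082 \right)} + 2063862}{2144484 + 3498416} = \frac{-350 + 2063862}{2144484 + 3498416} = \frac{2063512}{5642900} = 2063512 \cdot \frac{1}{5642900} = \frac{515878}{1410725}$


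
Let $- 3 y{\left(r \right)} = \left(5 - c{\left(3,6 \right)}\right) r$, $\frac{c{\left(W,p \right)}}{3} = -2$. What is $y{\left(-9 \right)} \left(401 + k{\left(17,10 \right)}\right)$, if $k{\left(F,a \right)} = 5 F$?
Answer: $16038$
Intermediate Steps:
$c{\left(W,p \right)} = -6$ ($c{\left(W,p \right)} = 3 \left(-2\right) = -6$)
$y{\left(r \right)} = - \frac{11 r}{3}$ ($y{\left(r \right)} = - \frac{\left(5 - -6\right) r}{3} = - \frac{\left(5 + 6\right) r}{3} = - \frac{11 r}{3}$)
$y{\left(-9 \right)} \left(401 + k{\left(17,10 \right)}\right) = \left(- \frac{11}{3}\right) \left(-9\right) \left(401 + 5 \cdot 17\right) = 33 \left(401 + 85\right) = 33 \cdot 486 = 16038$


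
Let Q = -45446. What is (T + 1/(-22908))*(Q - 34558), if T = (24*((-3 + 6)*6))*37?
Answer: -2441198527157/1909 ≈ -1.2788e+9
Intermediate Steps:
T = 15984 (T = (24*(3*6))*37 = (24*18)*37 = 432*37 = 15984)
(T + 1/(-22908))*(Q - 34558) = (15984 + 1/(-22908))*(-45446 - 34558) = (15984 - 1/22908)*(-80004) = (366161471/22908)*(-80004) = -2441198527157/1909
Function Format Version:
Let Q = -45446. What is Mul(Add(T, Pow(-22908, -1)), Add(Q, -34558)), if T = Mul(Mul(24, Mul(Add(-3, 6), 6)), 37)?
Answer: Rational(-2441198527157, 1909) ≈ -1.2788e+9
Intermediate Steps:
T = 15984 (T = Mul(Mul(24, Mul(3, 6)), 37) = Mul(Mul(24, 18), 37) = Mul(432, 37) = 15984)
Mul(Add(T, Pow(-22908, -1)), Add(Q, -34558)) = Mul(Add(15984, Pow(-22908, -1)), Add(-45446, -34558)) = Mul(Add(15984, Rational(-1, 22908)), -80004) = Mul(Rational(366161471, 22908), -80004) = Rational(-2441198527157, 1909)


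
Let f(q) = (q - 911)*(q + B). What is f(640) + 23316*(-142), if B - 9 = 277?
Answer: -3561818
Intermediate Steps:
B = 286 (B = 9 + 277 = 286)
f(q) = (-911 + q)*(286 + q) (f(q) = (q - 911)*(q + 286) = (-911 + q)*(286 + q))
f(640) + 23316*(-142) = (-260546 + 640² - 625*640) + 23316*(-142) = (-260546 + 409600 - 400000) - 3310872 = -250946 - 3310872 = -3561818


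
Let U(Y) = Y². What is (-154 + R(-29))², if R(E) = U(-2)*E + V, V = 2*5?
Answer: 67600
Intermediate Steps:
V = 10
R(E) = 10 + 4*E (R(E) = (-2)²*E + 10 = 4*E + 10 = 10 + 4*E)
(-154 + R(-29))² = (-154 + (10 + 4*(-29)))² = (-154 + (10 - 116))² = (-154 - 106)² = (-260)² = 67600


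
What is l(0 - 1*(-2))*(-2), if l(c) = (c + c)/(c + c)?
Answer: -2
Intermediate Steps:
l(c) = 1 (l(c) = (2*c)/((2*c)) = (2*c)*(1/(2*c)) = 1)
l(0 - 1*(-2))*(-2) = 1*(-2) = -2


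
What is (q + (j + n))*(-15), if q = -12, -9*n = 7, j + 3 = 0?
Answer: 710/3 ≈ 236.67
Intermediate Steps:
j = -3 (j = -3 + 0 = -3)
n = -7/9 (n = -⅑*7 = -7/9 ≈ -0.77778)
(q + (j + n))*(-15) = (-12 + (-3 - 7/9))*(-15) = (-12 - 34/9)*(-15) = -142/9*(-15) = 710/3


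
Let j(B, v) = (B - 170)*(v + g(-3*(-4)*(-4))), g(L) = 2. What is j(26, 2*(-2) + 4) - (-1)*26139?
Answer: 25851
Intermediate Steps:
j(B, v) = (-170 + B)*(2 + v) (j(B, v) = (B - 170)*(v + 2) = (-170 + B)*(2 + v))
j(26, 2*(-2) + 4) - (-1)*26139 = (-340 - 170*(2*(-2) + 4) + 2*26 + 26*(2*(-2) + 4)) - (-1)*26139 = (-340 - 170*(-4 + 4) + 52 + 26*(-4 + 4)) - 1*(-26139) = (-340 - 170*0 + 52 + 26*0) + 26139 = (-340 + 0 + 52 + 0) + 26139 = -288 + 26139 = 25851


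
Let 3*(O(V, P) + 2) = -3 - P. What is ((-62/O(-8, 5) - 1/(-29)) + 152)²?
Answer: 1126273600/41209 ≈ 27331.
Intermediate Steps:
O(V, P) = -3 - P/3 (O(V, P) = -2 + (-3 - P)/3 = -2 + (-1 - P/3) = -3 - P/3)
((-62/O(-8, 5) - 1/(-29)) + 152)² = ((-62/(-3 - ⅓*5) - 1/(-29)) + 152)² = ((-62/(-3 - 5/3) - 1*(-1/29)) + 152)² = ((-62/(-14/3) + 1/29) + 152)² = ((-62*(-3/14) + 1/29) + 152)² = ((93/7 + 1/29) + 152)² = (2704/203 + 152)² = (33560/203)² = 1126273600/41209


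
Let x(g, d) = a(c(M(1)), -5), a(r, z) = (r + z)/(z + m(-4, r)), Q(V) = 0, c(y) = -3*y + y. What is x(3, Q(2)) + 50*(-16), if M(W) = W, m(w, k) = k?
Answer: -799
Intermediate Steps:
c(y) = -2*y
a(r, z) = 1 (a(r, z) = (r + z)/(z + r) = (r + z)/(r + z) = 1)
x(g, d) = 1
x(3, Q(2)) + 50*(-16) = 1 + 50*(-16) = 1 - 800 = -799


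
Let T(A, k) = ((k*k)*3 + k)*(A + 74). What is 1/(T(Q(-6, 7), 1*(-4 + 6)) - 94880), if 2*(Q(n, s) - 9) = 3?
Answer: -1/93697 ≈ -1.0673e-5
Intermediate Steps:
Q(n, s) = 21/2 (Q(n, s) = 9 + (½)*3 = 9 + 3/2 = 21/2)
T(A, k) = (74 + A)*(k + 3*k²) (T(A, k) = (k²*3 + k)*(74 + A) = (3*k² + k)*(74 + A) = (k + 3*k²)*(74 + A) = (74 + A)*(k + 3*k²))
1/(T(Q(-6, 7), 1*(-4 + 6)) - 94880) = 1/((1*(-4 + 6))*(74 + 21/2 + 222*(1*(-4 + 6)) + 3*(21/2)*(1*(-4 + 6))) - 94880) = 1/((1*2)*(74 + 21/2 + 222*(1*2) + 3*(21/2)*(1*2)) - 94880) = 1/(2*(74 + 21/2 + 222*2 + 3*(21/2)*2) - 94880) = 1/(2*(74 + 21/2 + 444 + 63) - 94880) = 1/(2*(1183/2) - 94880) = 1/(1183 - 94880) = 1/(-93697) = -1/93697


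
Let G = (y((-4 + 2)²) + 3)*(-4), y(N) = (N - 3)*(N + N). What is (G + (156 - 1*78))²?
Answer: 1156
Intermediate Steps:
y(N) = 2*N*(-3 + N) (y(N) = (-3 + N)*(2*N) = 2*N*(-3 + N))
G = -44 (G = (2*(-4 + 2)²*(-3 + (-4 + 2)²) + 3)*(-4) = (2*(-2)²*(-3 + (-2)²) + 3)*(-4) = (2*4*(-3 + 4) + 3)*(-4) = (2*4*1 + 3)*(-4) = (8 + 3)*(-4) = 11*(-4) = -44)
(G + (156 - 1*78))² = (-44 + (156 - 1*78))² = (-44 + (156 - 78))² = (-44 + 78)² = 34² = 1156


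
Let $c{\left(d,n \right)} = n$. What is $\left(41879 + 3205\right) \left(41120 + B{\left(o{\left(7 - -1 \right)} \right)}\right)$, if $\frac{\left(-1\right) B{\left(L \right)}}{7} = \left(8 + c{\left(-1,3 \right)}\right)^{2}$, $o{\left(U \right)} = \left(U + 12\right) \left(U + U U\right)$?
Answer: $1815667932$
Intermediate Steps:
$o{\left(U \right)} = \left(12 + U\right) \left(U + U^{2}\right)$
$B{\left(L \right)} = -847$ ($B{\left(L \right)} = - 7 \left(8 + 3\right)^{2} = - 7 \cdot 11^{2} = \left(-7\right) 121 = -847$)
$\left(41879 + 3205\right) \left(41120 + B{\left(o{\left(7 - -1 \right)} \right)}\right) = \left(41879 + 3205\right) \left(41120 - 847\right) = 45084 \cdot 40273 = 1815667932$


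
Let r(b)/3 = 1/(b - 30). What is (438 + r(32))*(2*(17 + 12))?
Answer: 25491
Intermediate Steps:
r(b) = 3/(-30 + b) (r(b) = 3/(b - 30) = 3/(-30 + b))
(438 + r(32))*(2*(17 + 12)) = (438 + 3/(-30 + 32))*(2*(17 + 12)) = (438 + 3/2)*(2*29) = (438 + 3*(1/2))*58 = (438 + 3/2)*58 = (879/2)*58 = 25491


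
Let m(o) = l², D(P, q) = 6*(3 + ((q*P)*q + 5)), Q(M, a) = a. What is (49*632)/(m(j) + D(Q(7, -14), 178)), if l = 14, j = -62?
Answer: -7742/665303 ≈ -0.011637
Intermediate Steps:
D(P, q) = 48 + 6*P*q² (D(P, q) = 6*(3 + ((P*q)*q + 5)) = 6*(3 + (P*q² + 5)) = 6*(3 + (5 + P*q²)) = 6*(8 + P*q²) = 48 + 6*P*q²)
m(o) = 196 (m(o) = 14² = 196)
(49*632)/(m(j) + D(Q(7, -14), 178)) = (49*632)/(196 + (48 + 6*(-14)*178²)) = 30968/(196 + (48 + 6*(-14)*31684)) = 30968/(196 + (48 - 2661456)) = 30968/(196 - 2661408) = 30968/(-2661212) = 30968*(-1/2661212) = -7742/665303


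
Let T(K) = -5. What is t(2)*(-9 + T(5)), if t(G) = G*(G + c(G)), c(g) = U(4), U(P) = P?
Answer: -168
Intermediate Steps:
c(g) = 4
t(G) = G*(4 + G) (t(G) = G*(G + 4) = G*(4 + G))
t(2)*(-9 + T(5)) = (2*(4 + 2))*(-9 - 5) = (2*6)*(-14) = 12*(-14) = -168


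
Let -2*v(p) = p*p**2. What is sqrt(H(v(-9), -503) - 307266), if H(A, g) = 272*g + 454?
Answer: 6*I*sqrt(12323) ≈ 666.05*I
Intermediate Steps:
v(p) = -p**3/2 (v(p) = -p*p**2/2 = -p**3/2)
H(A, g) = 454 + 272*g
sqrt(H(v(-9), -503) - 307266) = sqrt((454 + 272*(-503)) - 307266) = sqrt((454 - 136816) - 307266) = sqrt(-136362 - 307266) = sqrt(-443628) = 6*I*sqrt(12323)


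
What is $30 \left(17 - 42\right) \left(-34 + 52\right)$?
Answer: $-13500$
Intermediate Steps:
$30 \left(17 - 42\right) \left(-34 + 52\right) = 30 \left(\left(-25\right) 18\right) = 30 \left(-450\right) = -13500$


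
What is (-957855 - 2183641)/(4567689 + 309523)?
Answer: -785374/1219303 ≈ -0.64412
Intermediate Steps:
(-957855 - 2183641)/(4567689 + 309523) = -3141496/4877212 = -3141496*1/4877212 = -785374/1219303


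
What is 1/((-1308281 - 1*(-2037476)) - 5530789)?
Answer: -1/4801594 ≈ -2.0826e-7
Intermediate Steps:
1/((-1308281 - 1*(-2037476)) - 5530789) = 1/((-1308281 + 2037476) - 5530789) = 1/(729195 - 5530789) = 1/(-4801594) = -1/4801594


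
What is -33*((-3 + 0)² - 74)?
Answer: 2145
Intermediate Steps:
-33*((-3 + 0)² - 74) = -33*((-3)² - 74) = -33*(9 - 74) = -33*(-65) = 2145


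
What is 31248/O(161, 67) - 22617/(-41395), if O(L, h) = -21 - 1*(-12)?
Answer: -143700823/41395 ≈ -3471.5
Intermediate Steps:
O(L, h) = -9 (O(L, h) = -21 + 12 = -9)
31248/O(161, 67) - 22617/(-41395) = 31248/(-9) - 22617/(-41395) = 31248*(-⅑) - 22617*(-1/41395) = -3472 + 22617/41395 = -143700823/41395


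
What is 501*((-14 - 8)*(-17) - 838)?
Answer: -232464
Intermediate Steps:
501*((-14 - 8)*(-17) - 838) = 501*(-22*(-17) - 838) = 501*(374 - 838) = 501*(-464) = -232464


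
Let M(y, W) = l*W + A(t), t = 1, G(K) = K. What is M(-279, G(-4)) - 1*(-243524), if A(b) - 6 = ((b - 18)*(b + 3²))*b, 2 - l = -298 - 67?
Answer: 241892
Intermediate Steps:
l = 367 (l = 2 - (-298 - 67) = 2 - 1*(-365) = 2 + 365 = 367)
A(b) = 6 + b*(-18 + b)*(9 + b) (A(b) = 6 + ((b - 18)*(b + 3²))*b = 6 + ((-18 + b)*(b + 9))*b = 6 + ((-18 + b)*(9 + b))*b = 6 + b*(-18 + b)*(9 + b))
M(y, W) = -164 + 367*W (M(y, W) = 367*W + (6 + 1³ - 162*1 - 9*1²) = 367*W + (6 + 1 - 162 - 9*1) = 367*W + (6 + 1 - 162 - 9) = 367*W - 164 = -164 + 367*W)
M(-279, G(-4)) - 1*(-243524) = (-164 + 367*(-4)) - 1*(-243524) = (-164 - 1468) + 243524 = -1632 + 243524 = 241892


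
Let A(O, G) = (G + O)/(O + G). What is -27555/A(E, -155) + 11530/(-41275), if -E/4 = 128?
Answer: -227468831/8255 ≈ -27555.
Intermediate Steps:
E = -512 (E = -4*128 = -512)
A(O, G) = 1 (A(O, G) = (G + O)/(G + O) = 1)
-27555/A(E, -155) + 11530/(-41275) = -27555/1 + 11530/(-41275) = -27555*1 + 11530*(-1/41275) = -27555 - 2306/8255 = -227468831/8255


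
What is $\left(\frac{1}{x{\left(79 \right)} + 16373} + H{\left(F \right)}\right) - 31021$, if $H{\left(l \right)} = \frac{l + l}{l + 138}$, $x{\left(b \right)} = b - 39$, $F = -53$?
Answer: $- \frac{43279291898}{1395105} \approx -31022.0$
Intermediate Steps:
$x{\left(b \right)} = -39 + b$
$H{\left(l \right)} = \frac{2 l}{138 + l}$
$\left(\frac{1}{x{\left(79 \right)} + 16373} + H{\left(F \right)}\right) - 31021 = \left(\frac{1}{\left(-39 + 79\right) + 16373} + 2 \left(-53\right) \frac{1}{138 - 53}\right) - 31021 = \left(\frac{1}{40 + 16373} + 2 \left(-53\right) \frac{1}{85}\right) - 31021 = \left(\frac{1}{16413} + 2 \left(-53\right) \frac{1}{85}\right) - 31021 = \left(\frac{1}{16413} - \frac{106}{85}\right) - 31021 = - \frac{1739693}{1395105} - 31021 = - \frac{43279291898}{1395105}$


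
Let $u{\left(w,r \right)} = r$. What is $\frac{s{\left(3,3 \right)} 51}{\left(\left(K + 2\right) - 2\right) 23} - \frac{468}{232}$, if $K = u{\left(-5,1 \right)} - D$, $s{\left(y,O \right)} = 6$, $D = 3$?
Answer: $- \frac{11565}{1334} \approx -8.6694$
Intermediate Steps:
$K = -2$ ($K = 1 - 3 = -2$)
$\frac{s{\left(3,3 \right)} 51}{\left(\left(K + 2\right) - 2\right) 23} - \frac{468}{232} = \frac{6 \cdot 51}{\left(\left(-2 + 2\right) - 2\right) 23} - \frac{468}{232} = \frac{306}{\left(0 - 2\right) 23} - \frac{117}{58} = \frac{306}{\left(-2\right) 23} - \frac{117}{58} = \frac{306}{-46} - \frac{117}{58} = 306 \left(- \frac{1}{46}\right) - \frac{117}{58} = - \frac{153}{23} - \frac{117}{58} = - \frac{11565}{1334}$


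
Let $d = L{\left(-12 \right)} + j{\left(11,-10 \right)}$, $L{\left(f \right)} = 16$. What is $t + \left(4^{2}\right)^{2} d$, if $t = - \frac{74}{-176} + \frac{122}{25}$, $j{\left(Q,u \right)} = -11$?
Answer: $\frac{2827661}{2200} \approx 1285.3$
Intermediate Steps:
$t = \frac{11661}{2200}$ ($t = \left(-74\right) \left(- \frac{1}{176}\right) + 122 \cdot \frac{1}{25} = \frac{37}{88} + \frac{122}{25} = \frac{11661}{2200} \approx 5.3005$)
$d = 5$ ($d = 16 - 11 = 5$)
$t + \left(4^{2}\right)^{2} d = \frac{11661}{2200} + \left(4^{2}\right)^{2} \cdot 5 = \frac{11661}{2200} + 16^{2} \cdot 5 = \frac{11661}{2200} + 256 \cdot 5 = \frac{11661}{2200} + 1280 = \frac{2827661}{2200}$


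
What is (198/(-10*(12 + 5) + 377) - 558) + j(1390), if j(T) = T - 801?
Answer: 735/23 ≈ 31.957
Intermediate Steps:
j(T) = -801 + T
(198/(-10*(12 + 5) + 377) - 558) + j(1390) = (198/(-10*(12 + 5) + 377) - 558) + (-801 + 1390) = (198/(-10*17 + 377) - 558) + 589 = (198/(-170 + 377) - 558) + 589 = (198/207 - 558) + 589 = (198*(1/207) - 558) + 589 = (22/23 - 558) + 589 = -12812/23 + 589 = 735/23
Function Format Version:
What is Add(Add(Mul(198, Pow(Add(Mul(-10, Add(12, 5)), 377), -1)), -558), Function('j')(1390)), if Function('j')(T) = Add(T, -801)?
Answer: Rational(735, 23) ≈ 31.957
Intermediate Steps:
Function('j')(T) = Add(-801, T)
Add(Add(Mul(198, Pow(Add(Mul(-10, Add(12, 5)), 377), -1)), -558), Function('j')(1390)) = Add(Add(Mul(198, Pow(Add(Mul(-10, Add(12, 5)), 377), -1)), -558), Add(-801, 1390)) = Add(Add(Mul(198, Pow(Add(Mul(-10, 17), 377), -1)), -558), 589) = Add(Add(Mul(198, Pow(Add(-170, 377), -1)), -558), 589) = Add(Add(Mul(198, Pow(207, -1)), -558), 589) = Add(Add(Mul(198, Rational(1, 207)), -558), 589) = Add(Add(Rational(22, 23), -558), 589) = Add(Rational(-12812, 23), 589) = Rational(735, 23)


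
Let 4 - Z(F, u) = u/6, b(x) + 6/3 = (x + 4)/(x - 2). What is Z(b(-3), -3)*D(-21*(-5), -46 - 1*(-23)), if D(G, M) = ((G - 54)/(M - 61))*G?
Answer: -2295/8 ≈ -286.88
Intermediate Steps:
b(x) = -2 + (4 + x)/(-2 + x) (b(x) = -2 + (x + 4)/(x - 2) = -2 + (4 + x)/(-2 + x))
Z(F, u) = 4 - u/6
D(G, M) = G*(-54 + G)/(-61 + M) (D(G, M) = ((-54 + G)/(-61 + M))*G = G*(-54 + G)/(-61 + M))
Z(b(-3), -3)*D(-21*(-5), -46 - 1*(-23)) = (4 - ⅙*(-3))*((-21*(-5))*(-54 - 21*(-5))/(-61 + (-46 - 1*(-23)))) = (4 + ½)*(105*(-54 + 105)/(-61 + (-46 + 23))) = 9*(105*51/(-61 - 23))/2 = 9*(105*51/(-84))/2 = 9*(105*(-1/84)*51)/2 = (9/2)*(-255/4) = -2295/8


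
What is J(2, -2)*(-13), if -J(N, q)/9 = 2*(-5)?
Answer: -1170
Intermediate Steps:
J(N, q) = 90 (J(N, q) = -18*(-5) = -9*(-10) = 90)
J(2, -2)*(-13) = 90*(-13) = -1170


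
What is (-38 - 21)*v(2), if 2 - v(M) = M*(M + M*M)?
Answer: 590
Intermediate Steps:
v(M) = 2 - M*(M + M**2) (v(M) = 2 - M*(M + M*M) = 2 - M*(M + M**2))
(-38 - 21)*v(2) = (-38 - 21)*(2 - 1*2**2 - 1*2**3) = -59*(2 - 1*4 - 1*8) = -59*(2 - 4 - 8) = -59*(-10) = 590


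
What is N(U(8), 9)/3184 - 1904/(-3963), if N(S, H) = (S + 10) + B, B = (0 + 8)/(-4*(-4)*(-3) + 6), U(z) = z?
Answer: 21465203/44163672 ≈ 0.48604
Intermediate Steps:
B = -4/21 (B = 8/(16*(-3) + 6) = 8/(-48 + 6) = 8/(-42) = 8*(-1/42) = -4/21 ≈ -0.19048)
N(S, H) = 206/21 + S (N(S, H) = (S + 10) - 4/21 = (10 + S) - 4/21 = 206/21 + S)
N(U(8), 9)/3184 - 1904/(-3963) = (206/21 + 8)/3184 - 1904/(-3963) = (374/21)*(1/3184) - 1904*(-1/3963) = 187/33432 + 1904/3963 = 21465203/44163672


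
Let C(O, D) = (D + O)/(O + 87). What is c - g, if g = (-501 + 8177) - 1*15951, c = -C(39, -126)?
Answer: 347579/42 ≈ 8275.7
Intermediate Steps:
C(O, D) = (D + O)/(87 + O)
c = 29/42 (c = -(-126 + 39)/(87 + 39) = -(-87)/126 = -1*(-29/42) = 29/42 ≈ 0.69048)
g = -8275 (g = 7676 - 15951 = -8275)
c - g = 29/42 - 1*(-8275) = 29/42 + 8275 = 347579/42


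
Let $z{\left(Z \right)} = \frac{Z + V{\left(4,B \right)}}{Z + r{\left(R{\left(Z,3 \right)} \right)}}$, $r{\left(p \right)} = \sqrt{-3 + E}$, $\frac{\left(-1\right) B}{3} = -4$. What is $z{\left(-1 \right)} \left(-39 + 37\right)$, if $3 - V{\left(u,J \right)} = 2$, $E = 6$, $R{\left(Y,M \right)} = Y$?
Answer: $0$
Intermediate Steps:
$B = 12$ ($B = \left(-3\right) \left(-4\right) = 12$)
$V{\left(u,J \right)} = 1$ ($V{\left(u,J \right)} = 3 - 2 = 1$)
$r{\left(p \right)} = \sqrt{3}$ ($r{\left(p \right)} = \sqrt{-3 + 6} = \sqrt{3}$)
$z{\left(Z \right)} = \frac{1 + Z}{Z + \sqrt{3}}$ ($z{\left(Z \right)} = \frac{Z + 1}{Z + \sqrt{3}} = \frac{1 + Z}{Z + \sqrt{3}}$)
$z{\left(-1 \right)} \left(-39 + 37\right) = \frac{1 - 1}{-1 + \sqrt{3}} \left(-39 + 37\right) = \frac{1}{-1 + \sqrt{3}} \cdot 0 \left(-2\right) = 0 \left(-2\right) = 0$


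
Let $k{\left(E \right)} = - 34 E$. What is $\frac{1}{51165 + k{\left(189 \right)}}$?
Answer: $\frac{1}{44739} \approx 2.2352 \cdot 10^{-5}$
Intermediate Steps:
$\frac{1}{51165 + k{\left(189 \right)}} = \frac{1}{51165 - 6426} = \frac{1}{44739}$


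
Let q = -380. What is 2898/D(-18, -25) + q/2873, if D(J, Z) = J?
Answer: -462933/2873 ≈ -161.13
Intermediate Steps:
2898/D(-18, -25) + q/2873 = 2898/(-18) - 380/2873 = 2898*(-1/18) - 380*1/2873 = -161 - 380/2873 = -462933/2873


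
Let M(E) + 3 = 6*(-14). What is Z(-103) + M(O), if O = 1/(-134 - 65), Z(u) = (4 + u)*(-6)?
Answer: 507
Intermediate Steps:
Z(u) = -24 - 6*u
O = -1/199 (O = 1/(-199) = -1/199 ≈ -0.0050251)
M(E) = -87 (M(E) = -3 + 6*(-14) = -3 - 84 = -87)
Z(-103) + M(O) = (-24 - 6*(-103)) - 87 = (-24 + 618) - 87 = 594 - 87 = 507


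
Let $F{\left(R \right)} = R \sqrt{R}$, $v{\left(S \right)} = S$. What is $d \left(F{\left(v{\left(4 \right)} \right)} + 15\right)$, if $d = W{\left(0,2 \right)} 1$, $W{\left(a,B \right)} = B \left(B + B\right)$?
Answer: $184$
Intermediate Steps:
$F{\left(R \right)} = R^{\frac{3}{2}}$
$W{\left(a,B \right)} = 2 B^{2}$ ($W{\left(a,B \right)} = B 2 B = 2 B^{2}$)
$d = 8$ ($d = 2 \cdot 2^{2} \cdot 1 = 2 \cdot 4 \cdot 1 = 8 \cdot 1 = 8$)
$d \left(F{\left(v{\left(4 \right)} \right)} + 15\right) = 8 \left(4^{\frac{3}{2}} + 15\right) = 8 \left(8 + 15\right) = 8 \cdot 23 = 184$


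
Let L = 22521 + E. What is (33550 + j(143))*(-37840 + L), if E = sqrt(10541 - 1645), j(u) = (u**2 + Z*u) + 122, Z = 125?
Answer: -1102906724 + 575968*sqrt(139) ≈ -1.0961e+9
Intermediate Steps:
j(u) = 122 + u**2 + 125*u (j(u) = (u**2 + 125*u) + 122 = 122 + u**2 + 125*u)
E = 8*sqrt(139) (E = sqrt(8896) = 8*sqrt(139) ≈ 94.319)
L = 22521 + 8*sqrt(139) ≈ 22615.
(33550 + j(143))*(-37840 + L) = (33550 + (122 + 143**2 + 125*143))*(-37840 + (22521 + 8*sqrt(139))) = (33550 + (122 + 20449 + 17875))*(-15319 + 8*sqrt(139)) = (33550 + 38446)*(-15319 + 8*sqrt(139)) = 71996*(-15319 + 8*sqrt(139)) = -1102906724 + 575968*sqrt(139)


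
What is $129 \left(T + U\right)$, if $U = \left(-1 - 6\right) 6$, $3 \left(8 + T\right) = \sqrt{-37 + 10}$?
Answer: $-6450 + 129 i \sqrt{3} \approx -6450.0 + 223.43 i$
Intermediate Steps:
$T = -8 + i \sqrt{3}$ ($T = -8 + \frac{\sqrt{-37 + 10}}{3} = -8 + \frac{\sqrt{-27}}{3} = -8 + \frac{3 i \sqrt{3}}{3} = -8 + i \sqrt{3} \approx -8.0 + 1.732 i$)
$U = -42$ ($U = \left(-7\right) 6 = -42$)
$129 \left(T + U\right) = 129 \left(\left(-8 + i \sqrt{3}\right) - 42\right) = 129 \left(-50 + i \sqrt{3}\right) = -6450 + 129 i \sqrt{3}$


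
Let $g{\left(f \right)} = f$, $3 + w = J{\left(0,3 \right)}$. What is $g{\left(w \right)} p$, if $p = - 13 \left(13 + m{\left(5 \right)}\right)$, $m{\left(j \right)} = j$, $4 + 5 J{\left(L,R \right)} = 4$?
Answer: $702$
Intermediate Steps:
$J{\left(L,R \right)} = 0$ ($J{\left(L,R \right)} = - \frac{4}{5} + \frac{1}{5} \cdot 4 = - \frac{4}{5} + \frac{4}{5} = 0$)
$w = -3$ ($w = -3 + 0 = -3$)
$p = -234$ ($p = - 13 \left(13 + 5\right) = \left(-13\right) 18 = -234$)
$g{\left(w \right)} p = \left(-3\right) \left(-234\right) = 702$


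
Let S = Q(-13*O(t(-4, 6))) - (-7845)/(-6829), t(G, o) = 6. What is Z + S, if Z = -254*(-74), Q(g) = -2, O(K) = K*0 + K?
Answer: 128336381/6829 ≈ 18793.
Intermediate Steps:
O(K) = K (O(K) = 0 + K = K)
S = -21503/6829 (S = -2 - (-7845)/(-6829) = -2 - (-7845)*(-1)/6829 = -2 - 1*7845/6829 = -2 - 7845/6829 = -21503/6829 ≈ -3.1488)
Z = 18796
Z + S = 18796 - 21503/6829 = 128336381/6829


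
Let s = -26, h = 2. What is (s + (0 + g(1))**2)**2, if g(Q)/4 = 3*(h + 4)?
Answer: 26604964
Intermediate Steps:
g(Q) = 72 (g(Q) = 4*(3*(2 + 4)) = 4*(3*6) = 4*18 = 72)
(s + (0 + g(1))**2)**2 = (-26 + (0 + 72)**2)**2 = (-26 + 72**2)**2 = (-26 + 5184)**2 = 5158**2 = 26604964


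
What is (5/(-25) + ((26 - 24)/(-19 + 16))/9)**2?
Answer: 1369/18225 ≈ 0.075117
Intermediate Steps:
(5/(-25) + ((26 - 24)/(-19 + 16))/9)**2 = (5*(-1/25) + (2/(-3))*(1/9))**2 = (-1/5 + (2*(-1/3))*(1/9))**2 = (-1/5 - 2/3*1/9)**2 = (-1/5 - 2/27)**2 = (-37/135)**2 = 1369/18225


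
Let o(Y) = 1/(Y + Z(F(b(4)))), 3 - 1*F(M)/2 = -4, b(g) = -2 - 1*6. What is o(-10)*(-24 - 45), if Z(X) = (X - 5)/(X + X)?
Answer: 1932/271 ≈ 7.1292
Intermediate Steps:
b(g) = -8 (b(g) = -2 - 6 = -8)
F(M) = 14 (F(M) = 6 - 2*(-4) = 6 + 8 = 14)
Z(X) = (-5 + X)/(2*X) (Z(X) = (-5 + X)/((2*X)) = (-5 + X)*(1/(2*X)) = (-5 + X)/(2*X))
o(Y) = 1/(9/28 + Y) (o(Y) = 1/(Y + (½)*(-5 + 14)/14) = 1/(Y + (½)*(1/14)*9) = 1/(Y + 9/28) = 1/(9/28 + Y))
o(-10)*(-24 - 45) = (28/(9 + 28*(-10)))*(-24 - 45) = (28/(9 - 280))*(-69) = (28/(-271))*(-69) = (28*(-1/271))*(-69) = -28/271*(-69) = 1932/271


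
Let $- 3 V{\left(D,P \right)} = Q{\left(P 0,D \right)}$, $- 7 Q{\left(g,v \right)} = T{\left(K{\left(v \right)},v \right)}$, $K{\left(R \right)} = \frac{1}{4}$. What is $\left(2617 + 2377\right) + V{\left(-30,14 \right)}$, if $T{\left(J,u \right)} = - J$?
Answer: $\frac{419495}{84} \approx 4994.0$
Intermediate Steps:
$K{\left(R \right)} = \frac{1}{4}$
$Q{\left(g,v \right)} = \frac{1}{28}$ ($Q{\left(g,v \right)} = - \frac{\left(-1\right) \frac{1}{4}}{7} = \left(- \frac{1}{7}\right) \left(- \frac{1}{4}\right) = \frac{1}{28}$)
$V{\left(D,P \right)} = - \frac{1}{84}$ ($V{\left(D,P \right)} = \left(- \frac{1}{3}\right) \frac{1}{28} = - \frac{1}{84}$)
$\left(2617 + 2377\right) + V{\left(-30,14 \right)} = \left(2617 + 2377\right) - \frac{1}{84} = 4994 - \frac{1}{84} = \frac{419495}{84}$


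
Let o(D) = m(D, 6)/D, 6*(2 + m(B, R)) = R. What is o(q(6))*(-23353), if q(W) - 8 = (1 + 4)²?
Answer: 2123/3 ≈ 707.67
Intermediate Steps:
m(B, R) = -2 + R/6
q(W) = 33 (q(W) = 8 + (1 + 4)² = 8 + 5² = 8 + 25 = 33)
o(D) = -1/D (o(D) = (-2 + (⅙)*6)/D = (-2 + 1)/D = -1/D)
o(q(6))*(-23353) = -1/33*(-23353) = 2123/3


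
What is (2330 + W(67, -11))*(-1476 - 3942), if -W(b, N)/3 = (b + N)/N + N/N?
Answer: -139594770/11 ≈ -1.2690e+7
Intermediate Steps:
W(b, N) = -3 - 3*(N + b)/N (W(b, N) = -3*((b + N)/N + N/N) = -3*((N + b)/N + 1) = -3*(1 + (N + b)/N) = -3 - 3*(N + b)/N)
(2330 + W(67, -11))*(-1476 - 3942) = (2330 + (-6 - 3*67/(-11)))*(-1476 - 3942) = (2330 + (-6 - 3*67*(-1/11)))*(-5418) = (2330 + (-6 + 201/11))*(-5418) = (2330 + 135/11)*(-5418) = (25765/11)*(-5418) = -139594770/11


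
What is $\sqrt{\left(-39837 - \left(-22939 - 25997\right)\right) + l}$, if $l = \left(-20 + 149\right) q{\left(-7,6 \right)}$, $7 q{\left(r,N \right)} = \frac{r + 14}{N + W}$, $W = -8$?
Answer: $\frac{\sqrt{36138}}{2} \approx 95.05$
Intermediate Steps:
$q{\left(r,N \right)} = \frac{14 + r}{7 \left(-8 + N\right)}$ ($q{\left(r,N \right)} = \frac{\left(r + 14\right) \frac{1}{N - 8}}{7} = \frac{\left(14 + r\right) \frac{1}{-8 + N}}{7} = \frac{\frac{1}{-8 + N} \left(14 + r\right)}{7} = \frac{14 + r}{7 \left(-8 + N\right)}$)
$l = - \frac{129}{2}$ ($l = \left(-20 + 149\right) \frac{14 - 7}{7 \left(-8 + 6\right)} = 129 \cdot \frac{1}{7} \frac{1}{-2} \cdot 7 = 129 \cdot \frac{1}{7} \left(- \frac{1}{2}\right) 7 = 129 \left(- \frac{1}{2}\right) = - \frac{129}{2} \approx -64.5$)
$\sqrt{\left(-39837 - \left(-22939 - 25997\right)\right) + l} = \sqrt{\left(-39837 - \left(-22939 - 25997\right)\right) - \frac{129}{2}} = \sqrt{\left(-39837 - -48936\right) - \frac{129}{2}} = \sqrt{\left(-39837 + 48936\right) - \frac{129}{2}} = \sqrt{9099 - \frac{129}{2}} = \sqrt{\frac{18069}{2}} = \frac{\sqrt{36138}}{2}$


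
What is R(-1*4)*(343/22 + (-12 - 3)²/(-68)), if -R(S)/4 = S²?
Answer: -146992/187 ≈ -786.05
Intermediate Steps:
R(S) = -4*S²
R(-1*4)*(343/22 + (-12 - 3)²/(-68)) = (-4*(-1*4)²)*(343/22 + (-12 - 3)²/(-68)) = (-4*(-4)²)*(343*(1/22) + (-15)²*(-1/68)) = (-4*16)*(343/22 + 225*(-1/68)) = -64*(343/22 - 225/68) = -64*9187/748 = -146992/187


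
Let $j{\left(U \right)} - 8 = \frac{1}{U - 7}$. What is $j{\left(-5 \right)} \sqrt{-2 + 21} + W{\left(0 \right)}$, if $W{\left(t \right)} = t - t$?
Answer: $\frac{95 \sqrt{19}}{12} \approx 34.508$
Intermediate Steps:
$W{\left(t \right)} = 0$
$j{\left(U \right)} = 8 + \frac{1}{-7 + U}$ ($j{\left(U \right)} = 8 + \frac{1}{U - 7} = 8 + \frac{1}{-7 + U}$)
$j{\left(-5 \right)} \sqrt{-2 + 21} + W{\left(0 \right)} = \frac{-55 + 8 \left(-5\right)}{-7 - 5} \sqrt{-2 + 21} + 0 = \frac{-55 - 40}{-12} \sqrt{19} + 0 = \left(- \frac{1}{12}\right) \left(-95\right) \sqrt{19} + 0 = \frac{95 \sqrt{19}}{12} + 0 = \frac{95 \sqrt{19}}{12}$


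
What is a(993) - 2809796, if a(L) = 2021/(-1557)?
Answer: -4374854393/1557 ≈ -2.8098e+6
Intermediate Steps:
a(L) = -2021/1557 (a(L) = 2021*(-1/1557) = -2021/1557)
a(993) - 2809796 = -2021/1557 - 2809796 = -4374854393/1557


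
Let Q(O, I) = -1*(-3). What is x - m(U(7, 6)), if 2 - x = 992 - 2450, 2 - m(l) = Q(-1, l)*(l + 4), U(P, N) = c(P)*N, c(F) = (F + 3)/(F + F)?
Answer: 10380/7 ≈ 1482.9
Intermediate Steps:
Q(O, I) = 3
c(F) = (3 + F)/(2*F) (c(F) = (3 + F)/((2*F)) = (3 + F)*(1/(2*F)) = (3 + F)/(2*F))
U(P, N) = N*(3 + P)/(2*P) (U(P, N) = ((3 + P)/(2*P))*N = N*(3 + P)/(2*P))
m(l) = -10 - 3*l (m(l) = 2 - 3*(l + 4) = 2 - 3*(4 + l) = 2 - (12 + 3*l) = 2 + (-12 - 3*l) = -10 - 3*l)
x = 1460 (x = 2 - (992 - 2450) = 2 - 1*(-1458) = 2 + 1458 = 1460)
x - m(U(7, 6)) = 1460 - (-10 - 3*6*(3 + 7)/(2*7)) = 1460 - (-10 - 3*6*10/(2*7)) = 1460 - (-10 - 3*30/7) = 1460 - (-10 - 90/7) = 1460 - 1*(-160/7) = 1460 + 160/7 = 10380/7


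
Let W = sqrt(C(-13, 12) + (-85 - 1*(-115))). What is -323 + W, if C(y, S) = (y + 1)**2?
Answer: -323 + sqrt(174) ≈ -309.81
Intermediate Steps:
C(y, S) = (1 + y)**2
W = sqrt(174) (W = sqrt((1 - 13)**2 + (-85 - 1*(-115))) = sqrt((-12)**2 + (-85 + 115)) = sqrt(144 + 30) = sqrt(174) ≈ 13.191)
-323 + W = -323 + sqrt(174)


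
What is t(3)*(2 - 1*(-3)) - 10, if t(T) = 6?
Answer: 20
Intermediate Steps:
t(3)*(2 - 1*(-3)) - 10 = 6*(2 - 1*(-3)) - 10 = 6*(2 + 3) - 10 = 6*5 - 10 = 30 - 10 = 20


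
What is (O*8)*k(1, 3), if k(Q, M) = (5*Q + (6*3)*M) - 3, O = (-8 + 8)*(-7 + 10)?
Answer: 0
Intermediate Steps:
O = 0 (O = 0*3 = 0)
k(Q, M) = -3 + 5*Q + 18*M (k(Q, M) = (5*Q + 18*M) - 3 = -3 + 5*Q + 18*M)
(O*8)*k(1, 3) = (0*8)*(-3 + 5*1 + 18*3) = 0*(-3 + 5 + 54) = 0*56 = 0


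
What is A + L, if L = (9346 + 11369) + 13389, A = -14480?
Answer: 19624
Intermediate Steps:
L = 34104 (L = 20715 + 13389 = 34104)
A + L = -14480 + 34104 = 19624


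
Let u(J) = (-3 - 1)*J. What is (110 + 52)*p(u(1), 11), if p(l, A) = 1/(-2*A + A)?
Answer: -162/11 ≈ -14.727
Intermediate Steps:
u(J) = -4*J
p(l, A) = -1/A (p(l, A) = 1/(-A) = -1/A)
(110 + 52)*p(u(1), 11) = (110 + 52)*(-1/11) = 162*(-1*1/11) = 162*(-1/11) = -162/11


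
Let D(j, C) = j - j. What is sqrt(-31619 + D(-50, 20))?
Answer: I*sqrt(31619) ≈ 177.82*I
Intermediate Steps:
D(j, C) = 0
sqrt(-31619 + D(-50, 20)) = sqrt(-31619 + 0) = sqrt(-31619) = I*sqrt(31619)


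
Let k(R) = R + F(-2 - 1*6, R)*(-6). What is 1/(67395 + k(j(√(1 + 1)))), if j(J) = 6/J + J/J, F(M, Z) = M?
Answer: 33722/2274346559 - 3*√2/4548693118 ≈ 1.4826e-5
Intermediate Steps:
j(J) = 1 + 6/J (j(J) = 6/J + 1 = 1 + 6/J)
k(R) = 48 + R (k(R) = R + (-2 - 1*6)*(-6) = R + (-2 - 6)*(-6) = R - 8*(-6) = R + 48 = 48 + R)
1/(67395 + k(j(√(1 + 1)))) = 1/(67395 + (48 + (6 + √(1 + 1))/(√(1 + 1)))) = 1/(67395 + (48 + (6 + √2)/(√2))) = 1/(67395 + (48 + (√2/2)*(6 + √2))) = 1/(67395 + (48 + √2*(6 + √2)/2)) = 1/(67443 + √2*(6 + √2)/2)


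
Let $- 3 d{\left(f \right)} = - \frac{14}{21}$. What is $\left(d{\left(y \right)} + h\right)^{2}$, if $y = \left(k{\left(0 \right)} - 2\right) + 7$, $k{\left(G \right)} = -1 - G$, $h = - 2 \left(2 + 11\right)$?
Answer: $\frac{53824}{81} \approx 664.49$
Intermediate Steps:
$h = -26$ ($h = \left(-2\right) 13 = -26$)
$y = 4$ ($y = \left(\left(-1 - 0\right) - 2\right) + 7 = \left(\left(-1 + 0\right) - 2\right) + 7 = \left(-1 - 2\right) + 7 = -3 + 7 = 4$)
$d{\left(f \right)} = \frac{2}{9}$ ($d{\left(f \right)} = - \frac{\left(-14\right) \frac{1}{21}}{3} = \left(- \frac{1}{3}\right) \left(- \frac{2}{3}\right) = \frac{2}{9}$)
$\left(d{\left(y \right)} + h\right)^{2} = \left(\frac{2}{9} - 26\right)^{2} = \left(- \frac{232}{9}\right)^{2} = \frac{53824}{81}$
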